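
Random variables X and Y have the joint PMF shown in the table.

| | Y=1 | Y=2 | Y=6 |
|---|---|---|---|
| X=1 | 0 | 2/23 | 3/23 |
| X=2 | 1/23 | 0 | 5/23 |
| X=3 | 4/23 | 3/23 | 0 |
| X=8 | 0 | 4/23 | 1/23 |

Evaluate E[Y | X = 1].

P(X = 1) = 5/23.
Σ Y·P over the event = 2·(2/23) + 6·(3/23) = 22/23.
E[Y | X = 1] = (22/23) / (5/23) = 22/5.

22/5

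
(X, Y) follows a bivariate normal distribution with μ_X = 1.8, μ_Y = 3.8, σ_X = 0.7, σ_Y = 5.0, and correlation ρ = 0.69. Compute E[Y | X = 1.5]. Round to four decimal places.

For a bivariate normal, E[Y | X=x] = μ_Y + ρ·(σ_Y/σ_X)·(x − μ_X).
E[Y | X=1.5] = 3.8 + (0.69)·(5.0/0.7)·(1.5 − (1.8)) = 3.8 + (4.9286)·(-0.3) = 2.3214.

2.3214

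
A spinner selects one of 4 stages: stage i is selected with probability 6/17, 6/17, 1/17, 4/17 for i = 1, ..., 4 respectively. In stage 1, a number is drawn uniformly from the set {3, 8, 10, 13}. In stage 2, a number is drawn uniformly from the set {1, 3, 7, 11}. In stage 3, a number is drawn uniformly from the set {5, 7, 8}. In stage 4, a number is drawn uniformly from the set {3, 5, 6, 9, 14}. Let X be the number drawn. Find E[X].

E[X | stage 1] = (3+8+10+13)/4 = 17/2.
E[X | stage 2] = (1+3+7+11)/4 = 11/2.
E[X | stage 3] = (5+7+8)/3 = 20/3.
E[X | stage 4] = (3+5+6+9+14)/5 = 37/5.
E[X] = (6/17)·(17/2) + (6/17)·(11/2) + (1/17)·(20/3) + (4/17)·(37/5) = 1804/255.

1804/255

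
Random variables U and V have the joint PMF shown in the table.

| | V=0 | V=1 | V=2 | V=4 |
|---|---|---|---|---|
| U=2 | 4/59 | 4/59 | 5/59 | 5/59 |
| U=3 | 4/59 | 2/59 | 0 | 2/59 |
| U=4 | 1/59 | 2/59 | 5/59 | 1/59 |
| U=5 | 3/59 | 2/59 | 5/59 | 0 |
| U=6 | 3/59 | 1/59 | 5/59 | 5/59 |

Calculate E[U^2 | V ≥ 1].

P(V ≥ 1) = 44/59.
Summing U^2·P(U=x,V=y) over the conditioning event gives 791/59.
E[U^2 | V ≥ 1] = (791/59) / (44/59) = 791/44.

791/44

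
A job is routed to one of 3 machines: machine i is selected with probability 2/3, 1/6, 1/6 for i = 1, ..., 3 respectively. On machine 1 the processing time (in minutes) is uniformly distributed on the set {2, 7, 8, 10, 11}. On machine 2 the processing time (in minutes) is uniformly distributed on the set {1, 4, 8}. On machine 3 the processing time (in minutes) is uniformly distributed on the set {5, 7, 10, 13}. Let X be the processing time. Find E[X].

2609/360

E[X | machine 1] = (2+7+8+10+11)/5 = 38/5.
E[X | machine 2] = (1+4+8)/3 = 13/3.
E[X | machine 3] = (5+7+10+13)/4 = 35/4.
By the law of total expectation,
E[X] = (2/3)·(38/5) + (1/6)·(13/3) + (1/6)·(35/4) = 2609/360.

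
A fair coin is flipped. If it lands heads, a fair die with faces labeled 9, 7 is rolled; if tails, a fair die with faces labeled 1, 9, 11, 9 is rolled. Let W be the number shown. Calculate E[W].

31/4

E[W | heads] = (9+7)/2 = 8.
E[W | tails] = (1+9+11+9)/4 = 15/2.
By the law of total expectation,
E[W] = (1/2)·(8) + (1/2)·(15/2) = 31/4.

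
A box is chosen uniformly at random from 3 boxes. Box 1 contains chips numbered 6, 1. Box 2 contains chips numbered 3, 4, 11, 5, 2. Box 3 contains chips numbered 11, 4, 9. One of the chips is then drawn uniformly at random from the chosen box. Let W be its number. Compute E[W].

11/2

E[W | box 1] = (6+1)/2 = 7/2.
E[W | box 2] = (3+4+11+5+2)/5 = 5.
E[W | box 3] = (11+4+9)/3 = 8.
By the law of total expectation,
E[W] = (1/3)·(7/2) + (1/3)·(5) + (1/3)·(8) = 11/2.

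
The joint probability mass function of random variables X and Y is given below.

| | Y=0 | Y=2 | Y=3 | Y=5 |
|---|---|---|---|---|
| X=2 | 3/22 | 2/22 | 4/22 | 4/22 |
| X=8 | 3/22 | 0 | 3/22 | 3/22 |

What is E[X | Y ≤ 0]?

5

P(Y ≤ 0) = 3/11.
Σ X·P over the event = 2·(3/22) + 8·(3/22) = 15/11.
E[X | Y ≤ 0] = (15/11) / (3/11) = 5.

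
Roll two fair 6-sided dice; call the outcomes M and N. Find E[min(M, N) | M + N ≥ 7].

23/7

P(M + N ≥ 7) = 7/12.
Summing min(M,N)·P(x,y) over outcomes with M + N ≥ 7 gives 23/12.
E[min(M, N) | M + N ≥ 7] = (23/12) / (7/12) = 23/7.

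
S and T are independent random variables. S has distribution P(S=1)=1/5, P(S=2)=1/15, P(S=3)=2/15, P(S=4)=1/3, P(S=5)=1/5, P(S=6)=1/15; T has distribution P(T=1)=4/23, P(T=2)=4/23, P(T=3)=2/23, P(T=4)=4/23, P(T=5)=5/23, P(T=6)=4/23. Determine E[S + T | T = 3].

P(T = 3) = 2/23.
Summing (S+T)·P(x,y) over outcomes with T = 3 gives 194/345.
E[S + T | T = 3] = (194/345) / (2/23) = 97/15.

97/15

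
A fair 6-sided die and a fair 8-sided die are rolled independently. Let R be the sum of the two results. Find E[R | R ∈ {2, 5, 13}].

P(R ∈ {2, 5, 13}) = 7/48.
Σ over the event: 2·1/48 + 5·1/12 + 13·1/24 = 1.
E[R | R ∈ {2, 5, 13}] = (1) / (7/48) = 48/7.

48/7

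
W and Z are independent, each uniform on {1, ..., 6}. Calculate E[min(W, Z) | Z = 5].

Outcomes with Z = 5: (1,5), (2,5), (3,5), (4,5), (5,5), (6,5), each with probability 1/36.
E[min(W, Z) | Z = 5] = (1 + 2 + 3 + 4 + 5 + 5) / 6 = 10/3.

10/3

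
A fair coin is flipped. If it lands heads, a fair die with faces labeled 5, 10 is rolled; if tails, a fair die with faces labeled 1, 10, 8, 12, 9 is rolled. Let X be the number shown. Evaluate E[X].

31/4

E[X | heads] = (5+10)/2 = 15/2.
E[X | tails] = (1+10+8+12+9)/5 = 8.
By the law of total expectation,
E[X] = (1/2)·(15/2) + (1/2)·(8) = 31/4.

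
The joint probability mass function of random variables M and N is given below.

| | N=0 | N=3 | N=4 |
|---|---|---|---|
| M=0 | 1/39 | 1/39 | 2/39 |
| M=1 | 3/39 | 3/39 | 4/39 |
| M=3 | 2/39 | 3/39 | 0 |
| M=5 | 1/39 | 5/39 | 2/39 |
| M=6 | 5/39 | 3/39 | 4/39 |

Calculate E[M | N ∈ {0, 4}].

41/12

P(N ∈ {0, 4}) = 8/13.
Summing M·P(M=x,N=y) over the conditioning event gives 82/39.
E[M | N ∈ {0, 4}] = (82/39) / (8/13) = 41/12.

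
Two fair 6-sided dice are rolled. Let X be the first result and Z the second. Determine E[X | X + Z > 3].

122/33

P(X + Z > 3) = 11/12.
Summing X·P(x,y) over outcomes with X + Z > 3 gives 61/18.
E[X | X + Z > 3] = (61/18) / (11/12) = 122/33.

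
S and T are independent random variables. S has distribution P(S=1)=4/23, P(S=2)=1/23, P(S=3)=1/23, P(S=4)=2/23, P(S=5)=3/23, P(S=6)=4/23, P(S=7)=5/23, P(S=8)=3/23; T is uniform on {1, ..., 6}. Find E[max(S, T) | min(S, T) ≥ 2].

116/19

P(min(S, T) ≥ 2) = 95/138.
Summing max(S,T)·P(x,y) over outcomes with min(S, T) ≥ 2 gives 290/69.
E[max(S, T) | min(S, T) ≥ 2] = (290/69) / (95/138) = 116/19.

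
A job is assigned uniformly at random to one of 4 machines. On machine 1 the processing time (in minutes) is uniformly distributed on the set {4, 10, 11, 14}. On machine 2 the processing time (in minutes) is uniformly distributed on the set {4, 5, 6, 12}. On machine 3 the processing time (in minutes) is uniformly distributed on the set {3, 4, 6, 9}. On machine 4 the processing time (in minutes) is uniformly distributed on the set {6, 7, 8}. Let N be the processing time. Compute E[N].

29/4

E[N | machine 1] = (4+10+11+14)/4 = 39/4.
E[N | machine 2] = (4+5+6+12)/4 = 27/4.
E[N | machine 3] = (3+4+6+9)/4 = 11/2.
E[N | machine 4] = (6+7+8)/3 = 7.
E[N] = (1/4)·(39/4) + (1/4)·(27/4) + (1/4)·(11/2) + (1/4)·(7) = 29/4.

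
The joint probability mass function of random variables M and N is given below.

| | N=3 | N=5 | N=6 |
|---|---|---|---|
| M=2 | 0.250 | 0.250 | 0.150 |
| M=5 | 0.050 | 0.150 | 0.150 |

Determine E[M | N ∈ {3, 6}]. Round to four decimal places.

P(N ∈ {3, 6}) = 0.600.
Σ M·P over the event = 2·(0.250) + 2·(0.150) + 5·(0.050) + 5·(0.150) = 1.800.
E[M | N ∈ {3, 6}] = (1.800) / (0.600) = 3.0000.

3.0000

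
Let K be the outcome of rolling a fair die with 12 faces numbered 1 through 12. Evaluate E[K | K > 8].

Given K > 8, K is equally likely to be any of {9, 10, 11, 12}.
E[K | K > 8] = (9 + 10 + 11 + 12) / 4 = 21/2.

21/2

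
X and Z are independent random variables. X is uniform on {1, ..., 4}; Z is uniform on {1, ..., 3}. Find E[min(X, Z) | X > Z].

P(X > Z) = 1/2.
Summing min(X,Z)·P(x,y) over outcomes with X > Z gives 5/6.
E[min(X, Z) | X > Z] = (5/6) / (1/2) = 5/3.

5/3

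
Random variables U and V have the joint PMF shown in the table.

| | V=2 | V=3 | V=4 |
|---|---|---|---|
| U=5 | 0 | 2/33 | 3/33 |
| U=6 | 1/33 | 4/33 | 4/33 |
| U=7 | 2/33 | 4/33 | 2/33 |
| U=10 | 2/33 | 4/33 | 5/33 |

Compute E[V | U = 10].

36/11

P(U = 10) = 1/3.
Σ V·P over the event = 2·(2/33) + 3·(4/33) + 4·(5/33) = 12/11.
E[V | U = 10] = (12/11) / (1/3) = 36/11.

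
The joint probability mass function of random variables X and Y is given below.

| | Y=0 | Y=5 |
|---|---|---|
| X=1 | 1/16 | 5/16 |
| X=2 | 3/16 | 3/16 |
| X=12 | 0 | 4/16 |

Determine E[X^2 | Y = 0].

13/4

P(Y = 0) = 1/4.
Summing X^2·P(X=x,Y=y) over the conditioning event gives 13/16.
E[X^2 | Y = 0] = (13/16) / (1/4) = 13/4.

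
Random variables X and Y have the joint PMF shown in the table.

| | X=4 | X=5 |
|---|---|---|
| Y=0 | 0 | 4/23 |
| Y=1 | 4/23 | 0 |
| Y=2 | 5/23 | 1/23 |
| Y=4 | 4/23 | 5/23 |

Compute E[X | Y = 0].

P(Y = 0) = 4/23.
Σ X·P over the event = 5·(4/23) = 20/23.
E[X | Y = 0] = (20/23) / (4/23) = 5.

5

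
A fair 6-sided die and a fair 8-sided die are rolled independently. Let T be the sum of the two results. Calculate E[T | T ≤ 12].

P(T ≤ 12) = 15/16.
E[T | T ≤ 12] = (43/6) / (15/16) = 344/45.

344/45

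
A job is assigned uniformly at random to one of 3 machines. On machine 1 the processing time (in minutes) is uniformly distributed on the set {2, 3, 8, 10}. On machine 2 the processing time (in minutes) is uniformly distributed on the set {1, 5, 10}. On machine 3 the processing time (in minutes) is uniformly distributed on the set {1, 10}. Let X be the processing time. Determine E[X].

E[X | machine 1] = (2+3+8+10)/4 = 23/4.
E[X | machine 2] = (1+5+10)/3 = 16/3.
E[X | machine 3] = (1+10)/2 = 11/2.
By the law of total expectation,
E[X] = (1/3)·(23/4) + (1/3)·(16/3) + (1/3)·(11/2) = 199/36.

199/36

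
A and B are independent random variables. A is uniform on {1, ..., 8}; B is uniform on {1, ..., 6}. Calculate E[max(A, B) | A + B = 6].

Outcomes with A + B = 6: (1,5), (2,4), (3,3), (4,2), (5,1), each with probability 1/48.
E[max(A, B) | A + B = 6] = (5 + 4 + 3 + 4 + 5) / 5 = 21/5.

21/5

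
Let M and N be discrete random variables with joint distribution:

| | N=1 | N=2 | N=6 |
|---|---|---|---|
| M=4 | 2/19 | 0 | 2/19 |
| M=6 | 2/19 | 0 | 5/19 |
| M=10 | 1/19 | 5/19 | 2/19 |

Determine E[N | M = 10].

P(M = 10) = 8/19.
Σ N·P over the event = 1·(1/19) + 2·(5/19) + 6·(2/19) = 23/19.
E[N | M = 10] = (23/19) / (8/19) = 23/8.

23/8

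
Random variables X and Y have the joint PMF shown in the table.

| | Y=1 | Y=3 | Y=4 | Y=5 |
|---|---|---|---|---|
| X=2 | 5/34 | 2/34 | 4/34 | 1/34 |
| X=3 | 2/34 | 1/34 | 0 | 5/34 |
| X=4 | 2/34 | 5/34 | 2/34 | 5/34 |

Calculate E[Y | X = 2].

8/3

P(X = 2) = 6/17.
Σ Y·P over the event = 1·(5/34) + 3·(2/34) + 4·(4/34) + 5·(1/34) = 16/17.
E[Y | X = 2] = (16/17) / (6/17) = 8/3.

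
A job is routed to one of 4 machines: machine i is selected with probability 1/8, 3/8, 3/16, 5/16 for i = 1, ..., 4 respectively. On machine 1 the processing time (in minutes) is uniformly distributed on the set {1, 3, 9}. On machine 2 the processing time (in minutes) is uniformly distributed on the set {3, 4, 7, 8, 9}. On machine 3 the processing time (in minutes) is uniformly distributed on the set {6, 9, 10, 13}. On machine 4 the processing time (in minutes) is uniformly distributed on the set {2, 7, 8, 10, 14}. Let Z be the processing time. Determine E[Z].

3461/480

E[Z | machine 1] = (1+3+9)/3 = 13/3.
E[Z | machine 2] = (3+4+7+8+9)/5 = 31/5.
E[Z | machine 3] = (6+9+10+13)/4 = 19/2.
E[Z | machine 4] = (2+7+8+10+14)/5 = 41/5.
E[Z] = (1/8)·(13/3) + (3/8)·(31/5) + (3/16)·(19/2) + (5/16)·(41/5) = 3461/480.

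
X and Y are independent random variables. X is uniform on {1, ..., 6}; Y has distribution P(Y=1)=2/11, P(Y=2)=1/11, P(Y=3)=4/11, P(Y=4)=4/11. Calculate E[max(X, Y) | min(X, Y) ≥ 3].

37/8

P(min(X, Y) ≥ 3) = 16/33.
Summing max(X,Y)·P(x,y) over outcomes with min(X, Y) ≥ 3 gives 74/33.
E[max(X, Y) | min(X, Y) ≥ 3] = (74/33) / (16/33) = 37/8.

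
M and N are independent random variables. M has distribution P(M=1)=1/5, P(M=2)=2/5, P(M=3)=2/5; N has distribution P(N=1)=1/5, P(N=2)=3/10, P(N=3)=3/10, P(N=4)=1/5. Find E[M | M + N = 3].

P(M + N = 3) = 7/50.
Summing M·P(x,y) over outcomes with M + N = 3 gives 11/50.
E[M | M + N = 3] = (11/50) / (7/50) = 11/7.

11/7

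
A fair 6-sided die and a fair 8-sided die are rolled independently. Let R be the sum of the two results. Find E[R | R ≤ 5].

4

P(R ≤ 5) = 5/24.
Σ over the event: 2·1/48 + 3·1/24 + 4·1/16 + 5·1/12 = 5/6.
E[R | R ≤ 5] = (5/6) / (5/24) = 4.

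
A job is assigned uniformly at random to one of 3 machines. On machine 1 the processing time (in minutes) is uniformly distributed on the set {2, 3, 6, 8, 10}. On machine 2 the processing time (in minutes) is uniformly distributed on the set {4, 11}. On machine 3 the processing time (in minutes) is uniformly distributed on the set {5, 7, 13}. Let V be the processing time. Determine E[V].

E[V | machine 1] = (2+3+6+8+10)/5 = 29/5.
E[V | machine 2] = (4+11)/2 = 15/2.
E[V | machine 3] = (5+7+13)/3 = 25/3.
E[V] = (1/3)·(29/5) + (1/3)·(15/2) + (1/3)·(25/3) = 649/90.

649/90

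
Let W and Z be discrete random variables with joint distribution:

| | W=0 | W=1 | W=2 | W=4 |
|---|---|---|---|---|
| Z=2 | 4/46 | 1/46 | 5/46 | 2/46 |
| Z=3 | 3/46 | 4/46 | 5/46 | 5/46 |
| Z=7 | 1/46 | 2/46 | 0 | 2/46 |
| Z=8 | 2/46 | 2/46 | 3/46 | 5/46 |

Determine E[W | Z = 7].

2

P(Z = 7) = 5/46.
Σ W·P over the event = 0·(1/46) + 1·(2/46) + 4·(2/46) = 5/23.
E[W | Z = 7] = (5/23) / (5/46) = 2.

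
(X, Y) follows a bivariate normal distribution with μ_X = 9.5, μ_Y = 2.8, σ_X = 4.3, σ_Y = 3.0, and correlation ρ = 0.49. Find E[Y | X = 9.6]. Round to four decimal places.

2.8342

The regression of Y on X has slope ρ·σ_Y/σ_X and passes through (μ_X, μ_Y).
E[Y | X=9.6] = 2.8 + (0.49)·(3.0/4.3)·(9.6 − (9.5)) = 2.8 + (0.34186)·(0.1) = 2.8342.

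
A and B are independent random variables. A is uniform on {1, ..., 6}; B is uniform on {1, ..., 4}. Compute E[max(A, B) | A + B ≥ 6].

P(A + B ≥ 6) = 7/12.
Summing max(A,B)·P(x,y) over outcomes with A + B ≥ 6 gives 67/24.
E[max(A, B) | A + B ≥ 6] = (67/24) / (7/12) = 67/14.

67/14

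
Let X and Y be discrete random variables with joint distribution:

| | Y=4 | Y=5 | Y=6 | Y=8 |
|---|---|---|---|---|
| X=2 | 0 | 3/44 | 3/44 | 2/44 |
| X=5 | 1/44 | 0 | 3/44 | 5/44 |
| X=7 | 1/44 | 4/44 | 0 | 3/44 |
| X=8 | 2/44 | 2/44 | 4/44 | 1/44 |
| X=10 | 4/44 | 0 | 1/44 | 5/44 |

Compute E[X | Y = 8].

27/4

P(Y = 8) = 4/11.
Σ X·P over the event = 2·(2/44) + 5·(5/44) + 7·(3/44) + 8·(1/44) + 10·(5/44) = 27/11.
E[X | Y = 8] = (27/11) / (4/11) = 27/4.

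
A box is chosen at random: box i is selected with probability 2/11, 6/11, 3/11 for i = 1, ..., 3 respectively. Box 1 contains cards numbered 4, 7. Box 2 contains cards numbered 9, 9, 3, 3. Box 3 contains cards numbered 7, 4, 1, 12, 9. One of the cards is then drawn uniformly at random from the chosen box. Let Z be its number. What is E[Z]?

E[Z | box 1] = (4+7)/2 = 11/2.
E[Z | box 2] = (9+9+3+3)/4 = 6.
E[Z | box 3] = (7+4+1+12+9)/5 = 33/5.
By the law of total expectation,
E[Z] = (2/11)·(11/2) + (6/11)·(6) + (3/11)·(33/5) = 334/55.

334/55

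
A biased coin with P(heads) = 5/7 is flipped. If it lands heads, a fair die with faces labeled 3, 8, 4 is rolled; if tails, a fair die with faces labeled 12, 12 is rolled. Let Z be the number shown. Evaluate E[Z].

E[Z | heads] = (3+8+4)/3 = 5.
E[Z | tails] = (12+12)/2 = 12.
E[Z] = (5/7)·(5) + (2/7)·(12) = 7.

7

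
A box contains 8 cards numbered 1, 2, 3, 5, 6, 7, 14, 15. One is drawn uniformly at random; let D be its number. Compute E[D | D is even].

P(D is even) = 3/8.
Σ over the event: 2·1/8 + 6·1/8 + 14·1/8 = 11/4.
E[D | D is even] = (11/4) / (3/8) = 22/3.

22/3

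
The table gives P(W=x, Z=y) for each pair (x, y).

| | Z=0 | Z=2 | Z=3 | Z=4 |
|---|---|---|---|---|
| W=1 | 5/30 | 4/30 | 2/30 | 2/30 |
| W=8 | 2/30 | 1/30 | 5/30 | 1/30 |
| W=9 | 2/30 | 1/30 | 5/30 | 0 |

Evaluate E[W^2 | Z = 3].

P(Z = 3) = 2/5.
Σ W^2·P over the event = 1·(2/30) + 64·(5/30) + 81·(5/30) = 727/30.
E[W^2 | Z = 3] = (727/30) / (2/5) = 727/12.

727/12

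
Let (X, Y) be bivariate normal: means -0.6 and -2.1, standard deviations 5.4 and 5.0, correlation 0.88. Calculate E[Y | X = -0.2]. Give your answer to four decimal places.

-1.7741

The regression of Y on X has slope ρ·σ_Y/σ_X and passes through (μ_X, μ_Y).
E[Y | X=-0.2] = -2.1 + (0.88)·(5.0/5.4)·(-0.2 − (-0.6)) = -2.1 + (0.81481)·(0.4) = -1.7741.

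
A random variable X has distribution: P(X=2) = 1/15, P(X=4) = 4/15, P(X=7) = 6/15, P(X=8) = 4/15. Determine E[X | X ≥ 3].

P(X ≥ 3) = 14/15.
Σ over the event: 4·4/15 + 7·2/5 + 8·4/15 = 6.
E[X | X ≥ 3] = (6) / (14/15) = 45/7.

45/7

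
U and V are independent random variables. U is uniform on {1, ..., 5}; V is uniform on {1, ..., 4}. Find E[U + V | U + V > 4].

45/7

P(U + V > 4) = 7/10.
Summing (U+V)·P(x,y) over outcomes with U + V > 4 gives 9/2.
E[U + V | U + V > 4] = (9/2) / (7/10) = 45/7.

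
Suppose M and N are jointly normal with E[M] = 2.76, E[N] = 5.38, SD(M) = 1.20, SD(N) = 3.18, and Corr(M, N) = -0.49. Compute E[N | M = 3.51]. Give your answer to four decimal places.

4.4061

For a bivariate normal, E[N | M=x] = μ_N + ρ·(σ_N/σ_M)·(x − μ_M).
E[N | M=3.51] = 5.38 + (-0.49)·(3.18/1.20)·(3.51 − (2.76)) = 5.38 + (-1.2985)·(0.75) = 4.4061.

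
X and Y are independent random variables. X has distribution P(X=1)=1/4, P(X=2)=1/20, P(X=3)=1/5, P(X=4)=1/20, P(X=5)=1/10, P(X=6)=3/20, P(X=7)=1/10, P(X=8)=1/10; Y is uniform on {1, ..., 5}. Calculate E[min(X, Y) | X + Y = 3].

P(X + Y = 3) = 3/50.
Summing min(X,Y)·P(x,y) over outcomes with X + Y = 3 gives 3/50.
E[min(X, Y) | X + Y = 3] = (3/50) / (3/50) = 1.

1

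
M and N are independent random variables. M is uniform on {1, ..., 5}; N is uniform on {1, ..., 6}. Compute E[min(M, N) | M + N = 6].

9/5

Outcomes with M + N = 6: (1,5), (2,4), (3,3), (4,2), (5,1), each with probability 1/30.
E[min(M, N) | M + N = 6] = (1 + 2 + 3 + 2 + 1) / 5 = 9/5.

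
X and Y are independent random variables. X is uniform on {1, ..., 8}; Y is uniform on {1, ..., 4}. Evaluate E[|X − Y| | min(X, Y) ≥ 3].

13/6

P(min(X, Y) ≥ 3) = 3/8.
Summing |X−Y|·P(x,y) over outcomes with min(X, Y) ≥ 3 gives 13/16.
E[|X − Y| | min(X, Y) ≥ 3] = (13/16) / (3/8) = 13/6.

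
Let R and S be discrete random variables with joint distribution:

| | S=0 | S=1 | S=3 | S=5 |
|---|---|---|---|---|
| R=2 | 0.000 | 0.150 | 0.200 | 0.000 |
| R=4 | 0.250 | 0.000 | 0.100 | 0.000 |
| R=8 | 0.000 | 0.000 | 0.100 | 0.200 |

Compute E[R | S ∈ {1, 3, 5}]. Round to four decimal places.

P(S ∈ {1, 3, 5}) = 0.750.
Σ R·P over the event = 2·(0.150) + 2·(0.200) + 4·(0.100) + 8·(0.100) + 8·(0.200) = 3.500.
E[R | S ∈ {1, 3, 5}] = (3.500) / (0.750) = 4.6667.

4.6667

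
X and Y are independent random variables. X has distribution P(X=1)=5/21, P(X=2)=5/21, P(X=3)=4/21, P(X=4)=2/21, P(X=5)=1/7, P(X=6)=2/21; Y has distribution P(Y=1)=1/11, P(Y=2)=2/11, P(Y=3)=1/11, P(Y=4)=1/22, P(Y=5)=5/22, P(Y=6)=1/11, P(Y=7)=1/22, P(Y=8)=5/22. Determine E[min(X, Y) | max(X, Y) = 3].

47/26

P(max(X, Y) = 3) = 26/231.
Summing min(X,Y)·P(x,y) over outcomes with max(X, Y) = 3 gives 47/231.
E[min(X, Y) | max(X, Y) = 3] = (47/231) / (26/231) = 47/26.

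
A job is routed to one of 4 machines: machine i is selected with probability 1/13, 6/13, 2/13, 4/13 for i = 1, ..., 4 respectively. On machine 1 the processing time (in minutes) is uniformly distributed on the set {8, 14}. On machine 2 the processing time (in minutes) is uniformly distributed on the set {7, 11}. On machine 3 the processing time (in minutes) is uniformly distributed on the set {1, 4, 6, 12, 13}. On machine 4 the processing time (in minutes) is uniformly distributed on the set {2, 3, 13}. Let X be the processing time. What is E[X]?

E[X | machine 1] = (8+14)/2 = 11.
E[X | machine 2] = (7+11)/2 = 9.
E[X | machine 3] = (1+4+6+12+13)/5 = 36/5.
E[X | machine 4] = (2+3+13)/3 = 6.
E[X] = (1/13)·(11) + (6/13)·(9) + (2/13)·(36/5) + (4/13)·(6) = 517/65.

517/65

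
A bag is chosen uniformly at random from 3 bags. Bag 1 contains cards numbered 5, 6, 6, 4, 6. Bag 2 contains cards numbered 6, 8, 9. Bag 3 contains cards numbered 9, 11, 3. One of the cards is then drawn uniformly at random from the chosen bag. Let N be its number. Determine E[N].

311/45

E[N | bag 1] = (5+6+6+4+6)/5 = 27/5.
E[N | bag 2] = (6+8+9)/3 = 23/3.
E[N | bag 3] = (9+11+3)/3 = 23/3.
By the law of total expectation,
E[N] = (1/3)·(27/5) + (1/3)·(23/3) + (1/3)·(23/3) = 311/45.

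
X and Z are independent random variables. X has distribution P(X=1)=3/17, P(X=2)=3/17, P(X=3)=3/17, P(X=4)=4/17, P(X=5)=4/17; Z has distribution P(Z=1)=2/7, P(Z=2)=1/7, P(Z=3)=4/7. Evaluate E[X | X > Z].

291/71

P(X > Z) = 71/119.
Summing X·P(x,y) over outcomes with X > Z gives 291/119.
E[X | X > Z] = (291/119) / (71/119) = 291/71.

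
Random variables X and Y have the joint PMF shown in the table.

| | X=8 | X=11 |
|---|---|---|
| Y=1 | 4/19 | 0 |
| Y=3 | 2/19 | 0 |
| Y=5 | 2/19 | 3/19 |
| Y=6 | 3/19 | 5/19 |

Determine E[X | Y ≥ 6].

79/8

P(Y ≥ 6) = 8/19.
Σ X·P over the event = 8·(3/19) + 11·(5/19) = 79/19.
E[X | Y ≥ 6] = (79/19) / (8/19) = 79/8.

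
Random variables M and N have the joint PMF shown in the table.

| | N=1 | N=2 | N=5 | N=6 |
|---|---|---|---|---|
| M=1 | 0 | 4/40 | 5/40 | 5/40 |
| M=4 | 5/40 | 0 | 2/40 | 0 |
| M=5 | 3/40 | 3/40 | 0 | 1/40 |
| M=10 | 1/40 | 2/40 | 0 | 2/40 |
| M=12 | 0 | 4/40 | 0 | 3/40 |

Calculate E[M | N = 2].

P(N = 2) = 13/40.
Σ M·P over the event = 1·(4/40) + 5·(3/40) + 10·(2/40) + 12·(4/40) = 87/40.
E[M | N = 2] = (87/40) / (13/40) = 87/13.

87/13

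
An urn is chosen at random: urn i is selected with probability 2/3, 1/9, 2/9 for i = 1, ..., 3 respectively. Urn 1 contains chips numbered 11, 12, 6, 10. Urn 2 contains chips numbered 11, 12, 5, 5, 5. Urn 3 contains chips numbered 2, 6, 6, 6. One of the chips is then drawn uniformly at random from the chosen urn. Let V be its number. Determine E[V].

761/90

E[V | urn 1] = (11+12+6+10)/4 = 39/4.
E[V | urn 2] = (11+12+5+5+5)/5 = 38/5.
E[V | urn 3] = (2+6+6+6)/4 = 5.
By the law of total expectation,
E[V] = (2/3)·(39/4) + (1/9)·(38/5) + (2/9)·(5) = 761/90.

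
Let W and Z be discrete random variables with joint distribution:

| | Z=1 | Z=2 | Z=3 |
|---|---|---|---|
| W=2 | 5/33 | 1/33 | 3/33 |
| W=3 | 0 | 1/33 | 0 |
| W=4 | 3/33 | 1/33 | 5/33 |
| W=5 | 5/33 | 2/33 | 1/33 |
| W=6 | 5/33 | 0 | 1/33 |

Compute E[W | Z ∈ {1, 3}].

P(Z ∈ {1, 3}) = 28/33.
Σ W·P over the event = 2·(5/33) + 2·(3/33) + 4·(3/33) + 4·(5/33) + 5·(5/33) + 5·(1/33) + 6·(5/33) + 6·(1/33) = 38/11.
E[W | Z ∈ {1, 3}] = (38/11) / (28/33) = 57/14.

57/14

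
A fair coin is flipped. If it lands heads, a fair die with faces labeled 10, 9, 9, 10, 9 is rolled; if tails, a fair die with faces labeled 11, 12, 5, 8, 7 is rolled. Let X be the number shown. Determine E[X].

9

E[X | heads] = (10+9+9+10+9)/5 = 47/5.
E[X | tails] = (11+12+5+8+7)/5 = 43/5.
E[X] = (1/2)·(47/5) + (1/2)·(43/5) = 9.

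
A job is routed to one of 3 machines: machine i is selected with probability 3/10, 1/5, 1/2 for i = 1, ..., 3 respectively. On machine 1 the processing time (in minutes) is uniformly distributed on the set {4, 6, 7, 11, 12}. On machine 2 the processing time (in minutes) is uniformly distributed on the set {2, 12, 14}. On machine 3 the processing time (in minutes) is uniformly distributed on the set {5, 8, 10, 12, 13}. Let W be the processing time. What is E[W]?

136/15

E[W | machine 1] = (4+6+7+11+12)/5 = 8.
E[W | machine 2] = (2+12+14)/3 = 28/3.
E[W | machine 3] = (5+8+10+12+13)/5 = 48/5.
By the law of total expectation,
E[W] = (3/10)·(8) + (1/5)·(28/3) + (1/2)·(48/5) = 136/15.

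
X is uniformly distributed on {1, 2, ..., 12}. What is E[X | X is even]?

7

Given X is even, X is equally likely to be any of {2, 4, 6, 8, 10, 12}.
E[X | X is even] = (2 + 4 + 6 + 8 + 10 + 12) / 6 = 7.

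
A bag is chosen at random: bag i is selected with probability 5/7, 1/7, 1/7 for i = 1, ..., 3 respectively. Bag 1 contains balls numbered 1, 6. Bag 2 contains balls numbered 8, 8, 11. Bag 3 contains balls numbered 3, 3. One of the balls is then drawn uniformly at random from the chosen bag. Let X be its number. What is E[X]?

E[X | bag 1] = (1+6)/2 = 7/2.
E[X | bag 2] = (8+8+11)/3 = 9.
E[X | bag 3] = (3+3)/2 = 3.
E[X] = (5/7)·(7/2) + (1/7)·(9) + (1/7)·(3) = 59/14.

59/14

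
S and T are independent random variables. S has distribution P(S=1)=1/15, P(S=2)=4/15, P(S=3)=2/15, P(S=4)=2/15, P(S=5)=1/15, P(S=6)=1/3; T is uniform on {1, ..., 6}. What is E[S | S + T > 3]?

169/42

P(S + T > 3) = 14/15.
Summing S·P(x,y) over outcomes with S + T > 3 gives 169/45.
E[S | S + T > 3] = (169/45) / (14/15) = 169/42.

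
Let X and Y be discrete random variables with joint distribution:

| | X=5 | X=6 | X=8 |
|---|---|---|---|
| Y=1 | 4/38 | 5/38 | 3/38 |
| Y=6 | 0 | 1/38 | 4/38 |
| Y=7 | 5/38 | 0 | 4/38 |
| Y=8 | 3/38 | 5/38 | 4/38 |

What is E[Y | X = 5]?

P(X = 5) = 6/19.
Σ Y·P over the event = 1·(4/38) + 7·(5/38) + 8·(3/38) = 63/38.
E[Y | X = 5] = (63/38) / (6/19) = 21/4.

21/4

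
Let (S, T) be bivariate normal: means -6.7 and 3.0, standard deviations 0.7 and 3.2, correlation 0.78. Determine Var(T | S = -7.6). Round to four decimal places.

4.0100

The conditional variance in a bivariate normal is σ_T²(1 − ρ²), independent of x.
Var(T | S=-7.6) = (3.2)²·(1 − (0.78)²) = 10.24·0.3916 = 4.0100.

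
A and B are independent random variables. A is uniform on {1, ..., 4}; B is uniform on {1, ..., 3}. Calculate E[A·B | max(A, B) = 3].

27/5

Outcomes with max(A, B) = 3: (1,3), (2,3), (3,1), (3,2), (3,3), each with probability 1/12.
E[A·B | max(A, B) = 3] = (3 + 6 + 3 + 6 + 9) / 5 = 27/5.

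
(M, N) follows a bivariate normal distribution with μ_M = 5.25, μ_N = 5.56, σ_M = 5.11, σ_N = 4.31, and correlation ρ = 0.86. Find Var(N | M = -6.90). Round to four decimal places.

4.8372

The conditional variance in a bivariate normal is σ_N²(1 − ρ²), independent of x.
Var(N | M=-6.90) = (4.31)²·(1 − (0.86)²) = 18.5761·0.2604 = 4.8372.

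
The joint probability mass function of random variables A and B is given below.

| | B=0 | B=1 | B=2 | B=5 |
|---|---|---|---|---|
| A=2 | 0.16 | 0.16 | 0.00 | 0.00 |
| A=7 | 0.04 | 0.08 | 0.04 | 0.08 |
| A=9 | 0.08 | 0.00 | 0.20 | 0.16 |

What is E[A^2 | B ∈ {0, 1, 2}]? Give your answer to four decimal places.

41.8421

P(B ∈ {0, 1, 2}) = 0.76.
Summing A^2·P(A=x,B=y) over the conditioning event gives 31.80.
E[A^2 | B ∈ {0, 1, 2}] = (31.80) / (0.76) = 41.8421.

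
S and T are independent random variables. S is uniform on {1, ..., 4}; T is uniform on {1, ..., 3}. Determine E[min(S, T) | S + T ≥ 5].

Outcomes with S + T ≥ 5: (2,3), (3,2), (3,3), (4,1), (4,2), (4,3), each with probability 1/12.
E[min(S, T) | S + T ≥ 5] = (2 + 2 + 3 + 1 + 2 + 3) / 6 = 13/6.

13/6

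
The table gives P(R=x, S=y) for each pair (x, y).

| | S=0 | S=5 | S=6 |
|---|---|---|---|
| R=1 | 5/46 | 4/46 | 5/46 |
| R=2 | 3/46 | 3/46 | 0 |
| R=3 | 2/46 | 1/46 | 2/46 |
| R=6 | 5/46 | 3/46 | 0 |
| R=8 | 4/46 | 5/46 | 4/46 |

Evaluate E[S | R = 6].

P(R = 6) = 4/23.
Σ S·P over the event = 0·(5/46) + 5·(3/46) = 15/46.
E[S | R = 6] = (15/46) / (4/23) = 15/8.

15/8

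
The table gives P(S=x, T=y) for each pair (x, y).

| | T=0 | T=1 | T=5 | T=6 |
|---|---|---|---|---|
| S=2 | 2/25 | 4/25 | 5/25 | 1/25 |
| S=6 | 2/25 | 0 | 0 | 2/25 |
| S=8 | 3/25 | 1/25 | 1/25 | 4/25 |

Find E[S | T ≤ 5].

P(T ≤ 5) = 18/25.
Σ S·P over the event = 2·(2/25) + 2·(4/25) + 2·(5/25) + 6·(2/25) + 8·(3/25) + 8·(1/25) + 8·(1/25) = 74/25.
E[S | T ≤ 5] = (74/25) / (18/25) = 37/9.

37/9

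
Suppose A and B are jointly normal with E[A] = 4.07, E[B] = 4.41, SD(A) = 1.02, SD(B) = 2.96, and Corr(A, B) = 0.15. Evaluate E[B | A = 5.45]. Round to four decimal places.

E[B | A=x] = μ_B + ρ(σ_B/σ_A)(x − μ_A) for jointly normal variables.
E[B | A=5.45] = 4.41 + (0.15)·(2.96/1.02)·(5.45 − (4.07)) = 4.41 + (0.43529)·(1.38) = 5.0107.

5.0107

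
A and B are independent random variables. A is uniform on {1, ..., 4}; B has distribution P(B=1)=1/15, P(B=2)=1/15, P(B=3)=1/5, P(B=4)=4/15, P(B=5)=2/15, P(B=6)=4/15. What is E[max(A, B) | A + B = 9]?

P(A + B = 9) = 1/10.
Summing max(A,B)·P(x,y) over outcomes with A + B = 9 gives 17/30.
E[max(A, B) | A + B = 9] = (17/30) / (1/10) = 17/3.

17/3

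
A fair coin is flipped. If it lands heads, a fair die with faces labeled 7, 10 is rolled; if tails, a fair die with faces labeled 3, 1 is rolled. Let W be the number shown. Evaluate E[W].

E[W | heads] = (7+10)/2 = 17/2.
E[W | tails] = (3+1)/2 = 2.
By the law of total expectation,
E[W] = (1/2)·(17/2) + (1/2)·(2) = 21/4.

21/4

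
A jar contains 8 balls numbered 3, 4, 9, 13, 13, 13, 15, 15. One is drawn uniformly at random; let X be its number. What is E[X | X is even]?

P(X is even) = 1/8.
Σ over the event: 4·1/8 = 1/2.
E[X | X is even] = (1/2) / (1/8) = 4.

4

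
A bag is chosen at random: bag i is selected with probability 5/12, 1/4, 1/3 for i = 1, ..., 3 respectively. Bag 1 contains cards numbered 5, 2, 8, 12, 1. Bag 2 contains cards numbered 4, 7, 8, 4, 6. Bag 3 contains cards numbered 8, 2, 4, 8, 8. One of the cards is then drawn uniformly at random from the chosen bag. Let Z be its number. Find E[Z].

E[Z | bag 1] = (5+2+8+12+1)/5 = 28/5.
E[Z | bag 2] = (4+7+8+4+6)/5 = 29/5.
E[Z | bag 3] = (8+2+4+8+8)/5 = 6.
By the law of total expectation,
E[Z] = (5/12)·(28/5) + (1/4)·(29/5) + (1/3)·(6) = 347/60.

347/60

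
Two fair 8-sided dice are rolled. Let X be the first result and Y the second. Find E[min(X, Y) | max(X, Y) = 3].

9/5

P(max(X, Y) = 3) = 5/64.
Summing min(X,Y)·P(x,y) over outcomes with max(X, Y) = 3 gives 9/64.
E[min(X, Y) | max(X, Y) = 3] = (9/64) / (5/64) = 9/5.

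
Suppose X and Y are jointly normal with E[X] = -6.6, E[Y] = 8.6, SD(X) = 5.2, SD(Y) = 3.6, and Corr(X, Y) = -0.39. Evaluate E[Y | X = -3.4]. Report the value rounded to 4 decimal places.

E[Y | X=x] = μ_Y + ρ(σ_Y/σ_X)(x − μ_X) for jointly normal variables.
E[Y | X=-3.4] = 8.6 + (-0.39)·(3.6/5.2)·(-3.4 − (-6.6)) = 8.6 + (-0.27)·(3.2) = 7.7360.

7.7360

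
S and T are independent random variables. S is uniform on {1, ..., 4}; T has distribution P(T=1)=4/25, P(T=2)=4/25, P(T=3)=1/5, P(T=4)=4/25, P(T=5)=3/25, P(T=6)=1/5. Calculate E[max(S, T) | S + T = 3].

P(S + T = 3) = 2/25.
Summing max(S,T)·P(x,y) over outcomes with S + T = 3 gives 4/25.
E[max(S, T) | S + T = 3] = (4/25) / (2/25) = 2.

2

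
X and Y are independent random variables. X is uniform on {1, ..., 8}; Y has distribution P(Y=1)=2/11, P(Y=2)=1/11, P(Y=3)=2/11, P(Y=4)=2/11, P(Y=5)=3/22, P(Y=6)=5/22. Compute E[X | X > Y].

568/95

P(X > Y) = 95/176.
Summing X·P(x,y) over outcomes with X > Y gives 71/22.
E[X | X > Y] = (71/22) / (95/176) = 568/95.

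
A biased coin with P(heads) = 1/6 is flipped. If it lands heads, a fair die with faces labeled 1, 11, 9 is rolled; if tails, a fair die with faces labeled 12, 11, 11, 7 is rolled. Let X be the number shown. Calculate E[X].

233/24

E[X | heads] = (1+11+9)/3 = 7.
E[X | tails] = (12+11+11+7)/4 = 41/4.
By the law of total expectation,
E[X] = (1/6)·(7) + (5/6)·(41/4) = 233/24.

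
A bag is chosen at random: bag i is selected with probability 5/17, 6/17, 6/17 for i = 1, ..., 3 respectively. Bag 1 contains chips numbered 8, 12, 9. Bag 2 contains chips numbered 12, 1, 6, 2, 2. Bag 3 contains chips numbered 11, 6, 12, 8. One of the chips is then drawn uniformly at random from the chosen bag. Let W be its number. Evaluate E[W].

3943/510

E[W | bag 1] = (8+12+9)/3 = 29/3.
E[W | bag 2] = (12+1+6+2+2)/5 = 23/5.
E[W | bag 3] = (11+6+12+8)/4 = 37/4.
E[W] = (5/17)·(29/3) + (6/17)·(23/5) + (6/17)·(37/4) = 3943/510.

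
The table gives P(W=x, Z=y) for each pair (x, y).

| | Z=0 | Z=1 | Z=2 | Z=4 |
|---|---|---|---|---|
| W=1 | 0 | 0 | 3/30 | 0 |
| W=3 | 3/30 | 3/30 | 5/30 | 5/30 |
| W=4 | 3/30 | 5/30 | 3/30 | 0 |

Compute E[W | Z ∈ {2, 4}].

P(Z ∈ {2, 4}) = 8/15.
Summing W·P(W=x,Z=y) over the conditioning event gives 3/2.
E[W | Z ∈ {2, 4}] = (3/2) / (8/15) = 45/16.

45/16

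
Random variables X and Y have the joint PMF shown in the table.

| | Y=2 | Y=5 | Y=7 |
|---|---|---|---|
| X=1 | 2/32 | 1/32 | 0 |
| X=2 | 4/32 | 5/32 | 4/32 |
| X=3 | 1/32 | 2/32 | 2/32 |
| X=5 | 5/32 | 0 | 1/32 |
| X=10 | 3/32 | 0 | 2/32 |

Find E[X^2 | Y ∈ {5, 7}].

298/17

P(Y ∈ {5, 7}) = 17/32.
Σ X^2·P over the event = 1·(1/32) + 4·(5/32) + 4·(4/32) + 9·(2/32) + 9·(2/32) + 25·(1/32) + 100·(2/32) = 149/16.
E[X^2 | Y ∈ {5, 7}] = (149/16) / (17/32) = 298/17.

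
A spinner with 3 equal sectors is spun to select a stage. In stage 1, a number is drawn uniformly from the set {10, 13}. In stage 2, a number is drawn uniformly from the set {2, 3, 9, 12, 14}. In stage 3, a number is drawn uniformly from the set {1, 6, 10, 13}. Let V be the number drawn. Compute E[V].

9

E[V | stage 1] = (10+13)/2 = 23/2.
E[V | stage 2] = (2+3+9+12+14)/5 = 8.
E[V | stage 3] = (1+6+10+13)/4 = 15/2.
By the law of total expectation,
E[V] = (1/3)·(23/2) + (1/3)·(8) + (1/3)·(15/2) = 9.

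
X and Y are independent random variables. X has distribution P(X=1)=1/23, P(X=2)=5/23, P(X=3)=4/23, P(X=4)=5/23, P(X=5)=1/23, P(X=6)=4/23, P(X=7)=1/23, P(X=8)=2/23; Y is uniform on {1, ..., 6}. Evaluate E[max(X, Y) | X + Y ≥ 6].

P(X + Y ≥ 6) = 53/69.
Summing max(X,Y)·P(x,y) over outcomes with X + Y ≥ 6 gives 293/69.
E[max(X, Y) | X + Y ≥ 6] = (293/69) / (53/69) = 293/53.

293/53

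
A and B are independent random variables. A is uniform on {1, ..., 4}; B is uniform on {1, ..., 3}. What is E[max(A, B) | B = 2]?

Outcomes with B = 2: (1,2), (2,2), (3,2), (4,2), each with probability 1/12.
E[max(A, B) | B = 2] = (2 + 2 + 3 + 4) / 4 = 11/4.

11/4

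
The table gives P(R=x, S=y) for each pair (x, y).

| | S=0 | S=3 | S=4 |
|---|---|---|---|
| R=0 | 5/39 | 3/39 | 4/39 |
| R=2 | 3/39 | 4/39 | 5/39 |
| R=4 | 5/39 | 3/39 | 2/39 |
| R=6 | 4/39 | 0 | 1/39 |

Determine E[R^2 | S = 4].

22/3

P(S = 4) = 4/13.
Σ R^2·P over the event = 0·(4/39) + 4·(5/39) + 16·(2/39) + 36·(1/39) = 88/39.
E[R^2 | S = 4] = (88/39) / (4/13) = 22/3.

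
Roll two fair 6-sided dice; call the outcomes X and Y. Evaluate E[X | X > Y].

14/3

P(X > Y) = 5/12.
Summing X·P(x,y) over outcomes with X > Y gives 35/18.
E[X | X > Y] = (35/18) / (5/12) = 14/3.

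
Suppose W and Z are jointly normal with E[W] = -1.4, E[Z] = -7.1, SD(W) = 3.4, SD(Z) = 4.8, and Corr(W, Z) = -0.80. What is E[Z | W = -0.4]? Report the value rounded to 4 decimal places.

-8.2294

E[Z | W=x] = μ_Z + ρ(σ_Z/σ_W)(x − μ_W) for jointly normal variables.
E[Z | W=-0.4] = -7.1 + (-0.80)·(4.8/3.4)·(-0.4 − (-1.4)) = -7.1 + (-1.1294)·(1) = -8.2294.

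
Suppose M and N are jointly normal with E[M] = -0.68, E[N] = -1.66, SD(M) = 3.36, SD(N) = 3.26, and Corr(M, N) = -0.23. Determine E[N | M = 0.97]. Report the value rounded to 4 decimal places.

For a bivariate normal, E[N | M=x] = μ_N + ρ·(σ_N/σ_M)·(x − μ_M).
E[N | M=0.97] = -1.66 + (-0.23)·(3.26/3.36)·(0.97 − (-0.68)) = -1.66 + (-0.22315)·(1.65) = -2.0282.

-2.0282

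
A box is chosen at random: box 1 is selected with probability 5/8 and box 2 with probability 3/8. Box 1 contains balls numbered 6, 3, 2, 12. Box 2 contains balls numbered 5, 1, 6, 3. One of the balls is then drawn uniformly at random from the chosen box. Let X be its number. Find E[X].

E[X | box 1] = (6+3+2+12)/4 = 23/4.
E[X | box 2] = (5+1+6+3)/4 = 15/4.
By the law of total expectation,
E[X] = (5/8)·(23/4) + (3/8)·(15/4) = 5.

5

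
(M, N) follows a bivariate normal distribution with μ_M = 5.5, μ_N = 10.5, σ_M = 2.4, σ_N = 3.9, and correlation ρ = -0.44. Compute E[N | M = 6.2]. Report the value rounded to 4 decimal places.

For a bivariate normal, E[N | M=x] = μ_N + ρ·(σ_N/σ_M)·(x − μ_M).
E[N | M=6.2] = 10.5 + (-0.44)·(3.9/2.4)·(6.2 − (5.5)) = 10.5 + (-0.715)·(0.7) = 9.9995.

9.9995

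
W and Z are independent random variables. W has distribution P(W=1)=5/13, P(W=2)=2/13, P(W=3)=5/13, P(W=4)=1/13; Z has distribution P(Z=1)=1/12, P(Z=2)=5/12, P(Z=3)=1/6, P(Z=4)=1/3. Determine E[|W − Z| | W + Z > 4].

140/99

P(W + Z > 4) = 33/52.
Summing |W−Z|·P(x,y) over outcomes with W + Z > 4 gives 35/39.
E[|W − Z| | W + Z > 4] = (35/39) / (33/52) = 140/99.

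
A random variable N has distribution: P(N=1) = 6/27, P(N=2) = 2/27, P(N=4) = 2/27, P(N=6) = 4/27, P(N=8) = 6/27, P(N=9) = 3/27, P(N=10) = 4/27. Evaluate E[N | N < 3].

5/4

P(N < 3) = 8/27.
Σ over the event: 1·2/9 + 2·2/27 = 10/27.
E[N | N < 3] = (10/27) / (8/27) = 5/4.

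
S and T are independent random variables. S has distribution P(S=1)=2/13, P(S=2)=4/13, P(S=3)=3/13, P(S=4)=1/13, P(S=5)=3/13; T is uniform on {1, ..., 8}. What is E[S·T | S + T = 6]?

92/13

P(S + T = 6) = 1/8.
Summing ST·P(x,y) over outcomes with S + T = 6 gives 23/26.
E[S·T | S + T = 6] = (23/26) / (1/8) = 92/13.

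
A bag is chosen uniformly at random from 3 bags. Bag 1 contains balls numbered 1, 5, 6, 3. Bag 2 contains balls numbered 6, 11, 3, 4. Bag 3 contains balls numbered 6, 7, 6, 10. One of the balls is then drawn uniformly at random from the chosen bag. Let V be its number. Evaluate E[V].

E[V | bag 1] = (1+5+6+3)/4 = 15/4.
E[V | bag 2] = (6+11+3+4)/4 = 6.
E[V | bag 3] = (6+7+6+10)/4 = 29/4.
By the law of total expectation,
E[V] = (1/3)·(15/4) + (1/3)·(6) + (1/3)·(29/4) = 17/3.

17/3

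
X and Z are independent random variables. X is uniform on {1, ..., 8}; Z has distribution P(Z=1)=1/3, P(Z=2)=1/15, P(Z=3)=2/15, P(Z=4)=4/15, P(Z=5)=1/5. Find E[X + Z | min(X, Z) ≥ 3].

173/18

P(min(X, Z) ≥ 3) = 9/20.
Summing (X+Z)·P(x,y) over outcomes with min(X, Z) ≥ 3 gives 173/40.
E[X + Z | min(X, Z) ≥ 3] = (173/40) / (9/20) = 173/18.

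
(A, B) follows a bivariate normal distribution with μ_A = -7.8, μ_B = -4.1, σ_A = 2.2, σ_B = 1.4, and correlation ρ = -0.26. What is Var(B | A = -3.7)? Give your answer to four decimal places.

1.8275

Var(B | A=x) = (1 − ρ²)·σ_B².
Var(B | A=-3.7) = (1.4)²·(1 − (-0.26)²) = 1.96·0.9324 = 1.8275.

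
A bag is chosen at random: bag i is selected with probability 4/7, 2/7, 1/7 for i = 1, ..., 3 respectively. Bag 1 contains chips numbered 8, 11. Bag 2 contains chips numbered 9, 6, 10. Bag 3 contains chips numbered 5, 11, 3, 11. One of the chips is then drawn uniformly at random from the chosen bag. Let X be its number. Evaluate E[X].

E[X | bag 1] = (8+11)/2 = 19/2.
E[X | bag 2] = (9+6+10)/3 = 25/3.
E[X | bag 3] = (5+11+3+11)/4 = 15/2.
By the law of total expectation,
E[X] = (4/7)·(19/2) + (2/7)·(25/3) + (1/7)·(15/2) = 373/42.

373/42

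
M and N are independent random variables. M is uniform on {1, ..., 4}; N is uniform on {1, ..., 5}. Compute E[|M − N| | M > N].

5/3

Outcomes with M > N: (2,1), (3,1), (3,2), (4,1), (4,2), (4,3), each with probability 1/20.
E[|M − N| | M > N] = (1 + 2 + 1 + 3 + 2 + 1) / 6 = 5/3.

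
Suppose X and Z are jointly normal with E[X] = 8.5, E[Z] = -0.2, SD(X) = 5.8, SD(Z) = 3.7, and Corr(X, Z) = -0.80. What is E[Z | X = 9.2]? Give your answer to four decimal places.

For a bivariate normal, E[Z | X=x] = μ_Z + ρ·(σ_Z/σ_X)·(x − μ_X).
E[Z | X=9.2] = -0.2 + (-0.80)·(3.7/5.8)·(9.2 − (8.5)) = -0.2 + (-0.51034)·(0.7) = -0.5572.

-0.5572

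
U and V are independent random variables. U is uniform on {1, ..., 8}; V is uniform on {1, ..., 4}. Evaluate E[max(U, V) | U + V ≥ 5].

141/26

P(U + V ≥ 5) = 13/16.
Summing max(U,V)·P(x,y) over outcomes with U + V ≥ 5 gives 141/32.
E[max(U, V) | U + V ≥ 5] = (141/32) / (13/16) = 141/26.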